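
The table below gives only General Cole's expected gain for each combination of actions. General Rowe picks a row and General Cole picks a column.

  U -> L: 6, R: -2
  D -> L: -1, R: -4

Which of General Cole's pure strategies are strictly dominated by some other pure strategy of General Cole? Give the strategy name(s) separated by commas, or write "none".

R

Nothing dominates L: R at U (6>-2).
R: dominated, since L does at least as well everywhere (U: 6>-2, D: -1>-4).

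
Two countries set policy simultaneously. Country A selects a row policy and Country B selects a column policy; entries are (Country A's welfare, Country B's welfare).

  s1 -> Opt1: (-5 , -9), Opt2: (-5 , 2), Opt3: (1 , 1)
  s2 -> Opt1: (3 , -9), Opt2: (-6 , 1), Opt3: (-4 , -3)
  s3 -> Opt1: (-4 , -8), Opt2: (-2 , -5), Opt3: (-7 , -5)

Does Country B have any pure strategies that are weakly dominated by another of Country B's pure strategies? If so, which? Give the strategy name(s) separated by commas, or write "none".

Opt1 is weakly dominated by Opt2 (s1: 2>-9, s2: 1>-9, s3: -5>-8).
Opt2 is not dominated — it holds its own against Opt1 at s1 (2>-9); Opt3 at s1 (2>1).
Opt2 weakly dominates Opt3 — s1: 2>1, s2: 1>-3, s3: -5=-5.

Opt1, Opt3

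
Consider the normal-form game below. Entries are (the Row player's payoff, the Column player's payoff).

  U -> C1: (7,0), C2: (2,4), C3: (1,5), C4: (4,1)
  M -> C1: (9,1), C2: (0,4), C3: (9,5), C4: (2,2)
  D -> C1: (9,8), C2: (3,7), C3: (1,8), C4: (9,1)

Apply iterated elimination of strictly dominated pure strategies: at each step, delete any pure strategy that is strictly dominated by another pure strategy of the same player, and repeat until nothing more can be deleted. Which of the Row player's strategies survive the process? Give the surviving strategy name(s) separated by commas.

M, D

The Column player's strategy C2 is strictly dominated by C3 (U: 5>4, M: 5>4, D: 8>7) and is removed.
The Column player's strategy C4 is strictly dominated by C3 (U: 5>1, M: 5>2, D: 8>1) and is removed.
Row U is eliminated: M beats it against every remaining column (C1: 9>7, C3: 9>1).
Among the remaining strategies, none is strictly dominated by another pure strategy of the same player, so the elimination stops.
Surviving strategies — the Row player: {M, D}; the Column player: {C1, C3}.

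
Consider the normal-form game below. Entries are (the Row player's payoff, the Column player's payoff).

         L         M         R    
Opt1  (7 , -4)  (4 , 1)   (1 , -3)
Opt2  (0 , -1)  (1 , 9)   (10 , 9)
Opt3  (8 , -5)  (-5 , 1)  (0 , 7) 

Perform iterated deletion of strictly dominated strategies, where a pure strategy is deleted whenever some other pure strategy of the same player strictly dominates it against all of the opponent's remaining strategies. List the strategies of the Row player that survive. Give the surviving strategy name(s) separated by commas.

Column L is eliminated: M beats it against every remaining row (Opt1: 1>-4, Opt2: 9>-1, Opt3: 1>-5).
Row Opt3 is eliminated: Opt1 beats it against every remaining column (M: 4>-5, R: 1>0).
Among the remaining strategies, none is strictly dominated by another pure strategy of the same player, so the elimination stops.
Surviving strategies — the Row player: {Opt1, Opt2}; the Column player: {M, R}.

Opt1, Opt2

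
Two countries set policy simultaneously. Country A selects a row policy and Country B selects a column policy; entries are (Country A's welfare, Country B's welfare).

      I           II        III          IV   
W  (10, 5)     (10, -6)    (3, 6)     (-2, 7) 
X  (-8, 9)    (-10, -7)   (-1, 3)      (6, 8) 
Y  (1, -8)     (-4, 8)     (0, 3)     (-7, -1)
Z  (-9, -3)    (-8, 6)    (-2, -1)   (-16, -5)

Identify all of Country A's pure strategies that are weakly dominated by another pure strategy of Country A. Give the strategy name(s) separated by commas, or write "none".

W: no other strategy beats it everywhere (X at I (10>-8); Y at I (10>1); Z at I (10>-9)).
X is not dominated — it holds its own against W at IV (6>-2); Y at IV (6>-7); Z at I (-8>-9).
Y: dominated, since W does at least as well everywhere (I: 10>1, II: 10>-4, III: 3>0, IV: -2>-7).
Z: dominated, since W does at least as well everywhere (I: 10>-9, II: 10>-8, III: 3>-2, IV: -2>-16).

Y, Z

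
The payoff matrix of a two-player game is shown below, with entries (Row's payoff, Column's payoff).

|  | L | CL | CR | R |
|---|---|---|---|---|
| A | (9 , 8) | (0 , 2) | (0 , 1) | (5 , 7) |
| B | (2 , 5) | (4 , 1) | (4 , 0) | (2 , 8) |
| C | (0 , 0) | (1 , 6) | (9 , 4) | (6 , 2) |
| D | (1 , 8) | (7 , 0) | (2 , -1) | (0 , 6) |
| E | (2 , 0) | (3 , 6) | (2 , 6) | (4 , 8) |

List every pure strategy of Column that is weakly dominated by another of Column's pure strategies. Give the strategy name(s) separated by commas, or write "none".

L is not dominated — it holds its own against CL at A (8>2); CR at A (8>1); R at A (8>7).
Nothing dominates CL: L at C (6>0); CR at A (2>1); R at C (6>2).
CR is weakly dominated by CL (A: 2>1, B: 1>0, C: 6>4, D: 0>-1, E: 6=6).
R is not dominated — it holds its own against L at B (8>5); CL at A (7>2); CR at A (7>1).

CR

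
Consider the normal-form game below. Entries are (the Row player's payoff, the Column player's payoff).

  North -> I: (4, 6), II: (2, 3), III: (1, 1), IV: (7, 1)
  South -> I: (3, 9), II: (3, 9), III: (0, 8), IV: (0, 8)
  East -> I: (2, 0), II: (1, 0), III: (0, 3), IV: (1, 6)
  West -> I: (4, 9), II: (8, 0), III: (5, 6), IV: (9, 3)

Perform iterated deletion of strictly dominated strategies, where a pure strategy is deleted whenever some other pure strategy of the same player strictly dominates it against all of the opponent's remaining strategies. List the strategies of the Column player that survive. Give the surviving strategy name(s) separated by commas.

I

The Row player's strategy South is strictly dominated by West (I: 4>3, II: 8>3, III: 5>0, IV: 9>0) and is removed.
The Row player's strategy East is strictly dominated by North (I: 4>2, II: 2>1, III: 1>0, IV: 7>1) and is removed.
Column II is eliminated: I beats it against every remaining row (North: 6>3, West: 9>0).
Column III is eliminated: I beats it against every remaining row (North: 6>1, West: 9>6).
Column IV is eliminated: I beats it against every remaining row (North: 6>1, West: 9>3).
Among the remaining strategies, none is strictly dominated by another pure strategy of the same player, so the elimination stops.
Surviving strategies — the Row player: {North, West}; the Column player: {I}.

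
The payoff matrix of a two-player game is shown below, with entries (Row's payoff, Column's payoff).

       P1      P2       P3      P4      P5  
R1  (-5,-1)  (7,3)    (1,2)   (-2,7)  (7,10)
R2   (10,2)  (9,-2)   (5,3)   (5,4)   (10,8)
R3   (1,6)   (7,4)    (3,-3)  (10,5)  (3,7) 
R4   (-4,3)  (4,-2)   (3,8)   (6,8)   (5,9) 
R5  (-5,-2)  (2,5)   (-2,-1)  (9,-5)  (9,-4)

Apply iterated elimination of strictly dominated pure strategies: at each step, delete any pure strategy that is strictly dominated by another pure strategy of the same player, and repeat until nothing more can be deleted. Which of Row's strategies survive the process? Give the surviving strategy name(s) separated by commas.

R2

Row's strategy R1 is strictly dominated by R2 (P1: 10>-5, P2: 9>7, P3: 5>1, P4: 5>-2, P5: 10>7) and is removed.
Column P4 is eliminated: P5 beats it against every remaining row (R2: 8>4, R3: 7>5, R4: 9>8, R5: -4>-5).
Row's strategy R3 is strictly dominated by R2 (P1: 10>1, P2: 9>7, P3: 5>3, P5: 10>3) and is removed.
For Row, R2 strictly dominates R4 on the remaining columns (P1: 10>-4, P2: 9>4, P3: 5>3, P5: 10>5); eliminate R4.
Row R5 is eliminated: R2 beats it against every remaining column (P1: 10>-5, P2: 9>2, P3: 5>-2, P5: 10>9).
Column's strategy P1 is strictly dominated by P3 (R2: 3>2) and is removed.
Column P2 is eliminated: P3 beats it against every remaining row (R2: 3>-2).
Column P3 is eliminated: P5 beats it against every remaining row (R2: 8>3).
Among the remaining strategies, none is strictly dominated by another pure strategy of the same player, so the elimination stops.
Surviving strategies — Row: {R2}; Column: {P5}.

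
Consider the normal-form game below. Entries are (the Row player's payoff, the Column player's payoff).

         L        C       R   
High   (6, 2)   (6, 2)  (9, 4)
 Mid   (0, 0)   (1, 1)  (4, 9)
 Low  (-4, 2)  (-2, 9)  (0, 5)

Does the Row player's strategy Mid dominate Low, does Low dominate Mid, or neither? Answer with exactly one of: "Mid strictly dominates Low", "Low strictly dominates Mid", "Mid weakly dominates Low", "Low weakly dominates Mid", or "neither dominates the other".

Mid's payoffs vs Low's, by the Column player's action — L: 0>-4, C: 1>-2, R: 4>0.
Every comparison favours Mid, so Mid strictly dominates Low.

Mid strictly dominates Low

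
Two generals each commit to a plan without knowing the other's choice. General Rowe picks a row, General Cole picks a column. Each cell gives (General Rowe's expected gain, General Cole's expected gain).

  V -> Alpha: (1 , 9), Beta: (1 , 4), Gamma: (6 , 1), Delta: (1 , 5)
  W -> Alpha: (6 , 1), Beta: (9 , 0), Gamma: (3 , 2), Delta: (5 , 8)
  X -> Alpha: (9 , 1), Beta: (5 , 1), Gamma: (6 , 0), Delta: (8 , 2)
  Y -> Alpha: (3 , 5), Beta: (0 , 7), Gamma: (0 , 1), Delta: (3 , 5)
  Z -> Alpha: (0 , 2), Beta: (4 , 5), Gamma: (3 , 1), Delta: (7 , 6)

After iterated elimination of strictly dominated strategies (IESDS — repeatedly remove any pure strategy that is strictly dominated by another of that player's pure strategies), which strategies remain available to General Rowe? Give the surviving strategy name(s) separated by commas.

X

Row Y is eliminated: W beats it against every remaining column (Alpha: 6>3, Beta: 9>0, Gamma: 3>0, Delta: 5>3).
For General Rowe, X strictly dominates Z on the remaining columns (Alpha: 9>0, Beta: 5>4, Gamma: 6>3, Delta: 8>7); eliminate Z.
Column Beta is eliminated: Delta beats it against every remaining row (V: 5>4, W: 8>0, X: 2>1).
Row W is eliminated: X beats it against every remaining column (Alpha: 9>6, Gamma: 6>3, Delta: 8>5).
Column Gamma is eliminated: Alpha beats it against every remaining row (V: 9>1, X: 1>0).
Row V is eliminated: X beats it against every remaining column (Alpha: 9>1, Delta: 8>1).
For General Cole, Delta strictly dominates Alpha on the remaining rows (X: 2>1); eliminate Alpha.
Among the remaining strategies, none is strictly dominated by another pure strategy of the same player, so the elimination stops.
Surviving strategies — General Rowe: {X}; General Cole: {Delta}.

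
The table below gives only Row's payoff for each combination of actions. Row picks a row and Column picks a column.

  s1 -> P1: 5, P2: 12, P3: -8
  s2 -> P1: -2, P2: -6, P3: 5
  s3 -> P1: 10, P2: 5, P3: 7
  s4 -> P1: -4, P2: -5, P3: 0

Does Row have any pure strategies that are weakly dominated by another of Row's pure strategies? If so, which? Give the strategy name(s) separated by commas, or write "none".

Nothing dominates s1: s2 at P1 (5>-2); s3 at P2 (12>5); s4 at P1 (5>-4).
s3 weakly dominates s2 — P1: 10>-2, P2: 5>-6, P3: 7>5.
Nothing dominates s3: s1 at P1 (10>5); s2 at P1 (10>-2); s4 at P1 (10>-4).
s4: dominated, since s3 does at least as well everywhere (P1: 10>-4, P2: 5>-5, P3: 7>0).

s2, s4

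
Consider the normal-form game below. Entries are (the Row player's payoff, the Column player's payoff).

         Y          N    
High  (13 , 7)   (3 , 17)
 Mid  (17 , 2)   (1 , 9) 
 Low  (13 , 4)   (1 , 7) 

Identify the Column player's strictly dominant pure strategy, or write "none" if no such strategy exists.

N vs Y: High: 17>7, Mid: 9>2, Low: 7>4.
N strictly beats every other strategy against every opponent action, so it is strictly dominant.

N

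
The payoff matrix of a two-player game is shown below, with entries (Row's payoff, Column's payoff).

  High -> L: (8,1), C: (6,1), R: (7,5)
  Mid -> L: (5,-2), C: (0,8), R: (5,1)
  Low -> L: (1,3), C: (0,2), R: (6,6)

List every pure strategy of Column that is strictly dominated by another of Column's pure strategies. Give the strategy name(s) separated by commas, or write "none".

R strictly dominates L — High: 5>1, Mid: 1>-2, Low: 6>3.
Nothing dominates C: L at High (1=1); R at Mid (8>1).
R is not dominated — it holds its own against L at High (5>1); C at High (5>1).

L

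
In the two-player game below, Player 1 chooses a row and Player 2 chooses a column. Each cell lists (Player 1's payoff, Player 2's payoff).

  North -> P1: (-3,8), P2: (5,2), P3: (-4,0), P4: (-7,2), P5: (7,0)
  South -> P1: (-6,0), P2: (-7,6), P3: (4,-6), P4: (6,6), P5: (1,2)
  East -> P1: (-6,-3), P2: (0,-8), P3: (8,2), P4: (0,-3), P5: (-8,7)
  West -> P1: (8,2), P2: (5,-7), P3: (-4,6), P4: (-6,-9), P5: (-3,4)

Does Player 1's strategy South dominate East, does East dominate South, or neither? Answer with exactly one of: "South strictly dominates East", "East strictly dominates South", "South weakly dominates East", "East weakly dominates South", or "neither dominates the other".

neither dominates the other

Compare South to East across each opponent action: P1: -6=-6, P2: -7<0, P3: 4<8, P4: 6>0, P5: 1>-8.
South does better at P4, P5 but worse at P2, P3; neither strategy dominates the other.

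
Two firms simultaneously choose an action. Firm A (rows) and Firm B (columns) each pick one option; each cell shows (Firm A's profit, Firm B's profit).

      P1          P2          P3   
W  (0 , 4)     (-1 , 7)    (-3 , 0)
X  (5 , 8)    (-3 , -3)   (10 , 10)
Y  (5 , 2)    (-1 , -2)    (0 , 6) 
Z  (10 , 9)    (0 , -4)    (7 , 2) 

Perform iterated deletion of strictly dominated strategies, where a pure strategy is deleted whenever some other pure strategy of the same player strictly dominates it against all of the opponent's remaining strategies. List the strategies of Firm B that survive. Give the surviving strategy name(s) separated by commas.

P1, P3

For Firm A, Z strictly dominates W on the remaining columns (P1: 10>0, P2: 0>-1, P3: 7>-3); eliminate W.
Row Y is eliminated: Z beats it against every remaining column (P1: 10>5, P2: 0>-1, P3: 7>0).
Firm B's strategy P2 is strictly dominated by P1 (X: 8>-3, Z: 9>-4) and is removed.
Among the remaining strategies, none is strictly dominated by another pure strategy of the same player, so the elimination stops.
Surviving strategies — Firm A: {X, Z}; Firm B: {P1, P3}.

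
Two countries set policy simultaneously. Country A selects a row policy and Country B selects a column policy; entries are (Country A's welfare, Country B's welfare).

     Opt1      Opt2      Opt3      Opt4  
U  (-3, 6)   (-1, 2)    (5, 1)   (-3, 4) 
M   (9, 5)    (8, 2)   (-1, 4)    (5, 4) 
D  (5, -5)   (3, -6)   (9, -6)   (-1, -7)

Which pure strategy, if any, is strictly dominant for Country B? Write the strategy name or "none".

Opt1

Opt1 vs Opt2: U: 6>2, M: 5>2, D: -5>-6.
Opt1 vs Opt3: U: 6>1, M: 5>4, D: -5>-6.
Opt1 vs Opt4: U: 6>4, M: 5>4, D: -5>-7.
Opt1 strictly beats every other strategy against every opponent action, so it is strictly dominant.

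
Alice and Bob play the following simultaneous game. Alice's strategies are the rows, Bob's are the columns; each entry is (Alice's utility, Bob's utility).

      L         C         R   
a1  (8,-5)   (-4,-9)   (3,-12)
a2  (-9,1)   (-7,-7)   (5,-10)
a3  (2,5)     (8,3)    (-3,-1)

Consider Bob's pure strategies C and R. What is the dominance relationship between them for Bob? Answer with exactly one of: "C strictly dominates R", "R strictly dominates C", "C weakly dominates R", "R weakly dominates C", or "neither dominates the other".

C strictly dominates R

Compare C to R across every action of Alice: a1: -9>-12, a2: -7>-10, a3: 3>-1.
Every comparison favours C, so C strictly dominates R.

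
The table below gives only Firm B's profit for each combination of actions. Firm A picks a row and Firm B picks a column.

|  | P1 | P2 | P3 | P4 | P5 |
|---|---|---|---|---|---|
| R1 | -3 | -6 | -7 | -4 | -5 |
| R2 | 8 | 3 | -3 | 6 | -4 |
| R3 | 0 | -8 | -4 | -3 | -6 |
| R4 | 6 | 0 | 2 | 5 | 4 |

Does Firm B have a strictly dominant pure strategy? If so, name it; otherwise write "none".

P1 vs P2: R1: -3>-6, R2: 8>3, R3: 0>-8, R4: 6>0.
P1 vs P3: R1: -3>-7, R2: 8>-3, R3: 0>-4, R4: 6>2.
P1 vs P4: R1: -3>-4, R2: 8>6, R3: 0>-3, R4: 6>5.
P1 vs P5: R1: -3>-5, R2: 8>-4, R3: 0>-6, R4: 6>4.
P1 strictly beats every other strategy against every opponent action, so it is strictly dominant.

P1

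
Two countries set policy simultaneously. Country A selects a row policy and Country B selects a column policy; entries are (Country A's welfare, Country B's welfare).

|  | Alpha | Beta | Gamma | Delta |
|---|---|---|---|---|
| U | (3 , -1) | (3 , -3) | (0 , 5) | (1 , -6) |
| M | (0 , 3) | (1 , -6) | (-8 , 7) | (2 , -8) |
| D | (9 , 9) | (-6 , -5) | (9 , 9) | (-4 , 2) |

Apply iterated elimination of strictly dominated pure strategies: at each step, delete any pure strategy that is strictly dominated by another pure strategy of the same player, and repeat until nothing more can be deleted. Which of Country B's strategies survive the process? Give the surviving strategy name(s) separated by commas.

Country B's strategy Beta is strictly dominated by Alpha (U: -1>-3, M: 3>-6, D: 9>-5) and is removed.
For Country B, Alpha strictly dominates Delta on the remaining rows (U: -1>-6, M: 3>-8, D: 9>2); eliminate Delta.
For Country A, D strictly dominates U on the remaining columns (Alpha: 9>3, Gamma: 9>0); eliminate U.
Row M is eliminated: D beats it against every remaining column (Alpha: 9>0, Gamma: 9>-8).
Among the remaining strategies, none is strictly dominated by another pure strategy of the same player, so the elimination stops.
Surviving strategies — Country A: {D}; Country B: {Alpha, Gamma}.

Alpha, Gamma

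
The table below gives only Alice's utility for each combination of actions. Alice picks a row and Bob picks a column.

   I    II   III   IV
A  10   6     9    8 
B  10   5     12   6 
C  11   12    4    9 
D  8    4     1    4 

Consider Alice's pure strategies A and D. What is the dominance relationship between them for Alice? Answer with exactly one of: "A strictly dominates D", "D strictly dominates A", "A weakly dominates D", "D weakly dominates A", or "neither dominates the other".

A strictly dominates D

A's payoffs vs D's, by Bob's action — I: 10>8, II: 6>4, III: 9>1, IV: 8>4.
A gives a strictly higher payoff against each opponent action, so A strictly dominates D.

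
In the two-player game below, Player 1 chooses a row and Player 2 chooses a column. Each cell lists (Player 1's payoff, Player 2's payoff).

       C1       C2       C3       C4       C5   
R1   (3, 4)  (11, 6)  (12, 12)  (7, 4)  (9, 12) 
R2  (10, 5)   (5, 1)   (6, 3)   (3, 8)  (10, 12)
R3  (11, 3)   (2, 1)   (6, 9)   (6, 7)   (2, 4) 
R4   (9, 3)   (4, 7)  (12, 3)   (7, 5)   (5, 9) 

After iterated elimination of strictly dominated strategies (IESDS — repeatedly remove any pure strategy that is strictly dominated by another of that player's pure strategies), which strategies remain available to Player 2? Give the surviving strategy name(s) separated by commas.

C3, C5

Player 2's strategy C1 is strictly dominated by C5 (R1: 12>4, R2: 12>5, R3: 4>3, R4: 9>3) and is removed.
For Player 1, R1 strictly dominates R3 on the remaining columns (C2: 11>2, C3: 12>6, C4: 7>6, C5: 9>2); eliminate R3.
For Player 2, C5 strictly dominates C2 on the remaining rows (R1: 12>6, R2: 12>1, R4: 9>7); eliminate C2.
For Player 2, C5 strictly dominates C4 on the remaining rows (R1: 12>4, R2: 12>8, R4: 9>5); eliminate C4.
Among the remaining strategies, none is strictly dominated by another pure strategy of the same player, so the elimination stops.
Surviving strategies — Player 1: {R1, R2, R4}; Player 2: {C3, C5}.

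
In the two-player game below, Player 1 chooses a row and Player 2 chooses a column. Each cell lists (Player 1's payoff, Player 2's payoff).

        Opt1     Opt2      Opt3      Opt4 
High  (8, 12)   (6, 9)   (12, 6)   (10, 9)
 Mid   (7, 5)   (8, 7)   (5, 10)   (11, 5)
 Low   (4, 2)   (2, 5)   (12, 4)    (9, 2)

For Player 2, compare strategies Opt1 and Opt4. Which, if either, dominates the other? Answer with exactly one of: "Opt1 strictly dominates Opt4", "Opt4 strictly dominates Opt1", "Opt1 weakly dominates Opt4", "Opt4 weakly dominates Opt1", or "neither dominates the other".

Compare Opt1 to Opt4 across each choice by Player 1: High: 12>9, Mid: 5=5, Low: 2=2.
Opt1 is at least as good everywhere and strictly better somewhere (tied only at Mid, Low), so Opt1 weakly but not strictly dominates Opt4.

Opt1 weakly dominates Opt4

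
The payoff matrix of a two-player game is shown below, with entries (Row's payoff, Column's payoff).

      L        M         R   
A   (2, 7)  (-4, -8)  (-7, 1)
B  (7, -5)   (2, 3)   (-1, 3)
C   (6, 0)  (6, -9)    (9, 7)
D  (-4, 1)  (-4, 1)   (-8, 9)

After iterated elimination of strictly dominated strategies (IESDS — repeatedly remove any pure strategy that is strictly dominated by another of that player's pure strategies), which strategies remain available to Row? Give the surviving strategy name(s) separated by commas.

For Row, B strictly dominates A on the remaining columns (L: 7>2, M: 2>-4, R: -1>-7); eliminate A.
Row's strategy D is strictly dominated by B (L: 7>-4, M: 2>-4, R: -1>-8) and is removed.
Column L is eliminated: R beats it against every remaining row (B: 3>-5, C: 7>0).
Row's strategy B is strictly dominated by C (M: 6>2, R: 9>-1) and is removed.
For Column, R strictly dominates M on the remaining rows (C: 7>-9); eliminate M.
Among the remaining strategies, none is strictly dominated by another pure strategy of the same player, so the elimination stops.
Surviving strategies — Row: {C}; Column: {R}.

C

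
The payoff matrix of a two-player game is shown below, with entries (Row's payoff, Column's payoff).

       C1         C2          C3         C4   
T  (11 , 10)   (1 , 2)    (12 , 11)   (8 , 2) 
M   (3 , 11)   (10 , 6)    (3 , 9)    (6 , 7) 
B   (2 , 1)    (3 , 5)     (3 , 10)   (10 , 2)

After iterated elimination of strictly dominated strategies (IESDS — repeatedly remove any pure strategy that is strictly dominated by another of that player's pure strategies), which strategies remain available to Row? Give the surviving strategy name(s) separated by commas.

T

Column's strategy C2 is strictly dominated by C3 (T: 11>2, M: 9>6, B: 10>5) and is removed.
For Row, T strictly dominates M on the remaining columns (C1: 11>3, C3: 12>3, C4: 8>6); eliminate M.
For Column, C3 strictly dominates C1 on the remaining rows (T: 11>10, B: 10>1); eliminate C1.
Column's strategy C4 is strictly dominated by C3 (T: 11>2, B: 10>2) and is removed.
Row B is eliminated: T beats it against every remaining column (C3: 12>3).
Among the remaining strategies, none is strictly dominated by another pure strategy of the same player, so the elimination stops.
Surviving strategies — Row: {T}; Column: {C3}.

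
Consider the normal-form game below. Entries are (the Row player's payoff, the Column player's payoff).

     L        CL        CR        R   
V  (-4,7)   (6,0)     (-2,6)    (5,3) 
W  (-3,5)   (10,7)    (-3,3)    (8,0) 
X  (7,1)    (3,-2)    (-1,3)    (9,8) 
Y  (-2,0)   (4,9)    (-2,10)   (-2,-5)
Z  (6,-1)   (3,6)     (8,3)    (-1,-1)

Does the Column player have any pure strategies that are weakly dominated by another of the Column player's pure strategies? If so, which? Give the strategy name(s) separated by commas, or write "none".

L: no other strategy beats it everywhere (CL at V (7>0); CR at V (7>6); R at V (7>3)).
Nothing dominates CL: L at W (7>5); CR at W (7>3); R at W (7>0).
CR is not dominated — it holds its own against L at X (3>1); CL at V (6>0); R at V (6>3).
Nothing dominates R: L at X (8>1); CL at V (3>0); CR at X (8>3).

none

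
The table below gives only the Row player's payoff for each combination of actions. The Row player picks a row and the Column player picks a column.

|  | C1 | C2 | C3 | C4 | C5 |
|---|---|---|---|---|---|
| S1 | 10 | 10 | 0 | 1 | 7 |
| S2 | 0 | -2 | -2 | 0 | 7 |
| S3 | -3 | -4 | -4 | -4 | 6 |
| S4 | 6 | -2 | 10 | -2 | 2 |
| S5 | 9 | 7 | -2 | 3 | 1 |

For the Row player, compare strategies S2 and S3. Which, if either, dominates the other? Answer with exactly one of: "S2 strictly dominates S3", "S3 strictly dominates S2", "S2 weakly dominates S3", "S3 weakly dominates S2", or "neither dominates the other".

S2 strictly dominates S3

Compare S2 to S3 across each opponent action: C1: 0>-3, C2: -2>-4, C3: -2>-4, C4: 0>-4, C5: 7>6.
Every comparison favours S2, so S2 strictly dominates S3.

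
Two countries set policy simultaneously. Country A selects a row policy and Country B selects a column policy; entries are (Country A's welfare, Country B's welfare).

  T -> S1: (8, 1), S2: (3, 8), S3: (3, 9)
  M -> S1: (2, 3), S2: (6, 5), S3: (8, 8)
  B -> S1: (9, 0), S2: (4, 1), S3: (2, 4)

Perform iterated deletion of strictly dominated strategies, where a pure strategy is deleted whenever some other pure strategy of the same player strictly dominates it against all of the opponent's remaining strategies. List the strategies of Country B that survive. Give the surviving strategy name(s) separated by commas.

For Country B, S2 strictly dominates S1 on the remaining rows (T: 8>1, M: 5>3, B: 1>0); eliminate S1.
For Country A, M strictly dominates T on the remaining columns (S2: 6>3, S3: 8>3); eliminate T.
For Country A, M strictly dominates B on the remaining columns (S2: 6>4, S3: 8>2); eliminate B.
Column S2 is eliminated: S3 beats it against every remaining row (M: 8>5).
Among the remaining strategies, none is strictly dominated by another pure strategy of the same player, so the elimination stops.
Surviving strategies — Country A: {M}; Country B: {S3}.

S3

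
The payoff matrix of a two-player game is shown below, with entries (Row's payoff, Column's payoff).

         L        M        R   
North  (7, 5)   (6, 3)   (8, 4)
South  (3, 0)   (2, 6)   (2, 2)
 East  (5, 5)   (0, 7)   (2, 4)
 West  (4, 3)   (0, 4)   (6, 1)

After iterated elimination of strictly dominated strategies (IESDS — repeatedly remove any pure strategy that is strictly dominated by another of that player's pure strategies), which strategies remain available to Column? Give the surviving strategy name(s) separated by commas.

Row South is eliminated: North beats it against every remaining column (L: 7>3, M: 6>2, R: 8>2).
For Row, North strictly dominates East on the remaining columns (L: 7>5, M: 6>0, R: 8>2); eliminate East.
For Row, North strictly dominates West on the remaining columns (L: 7>4, M: 6>0, R: 8>6); eliminate West.
Column M is eliminated: L beats it against every remaining row (North: 5>3).
Column R is eliminated: L beats it against every remaining row (North: 5>4).
Among the remaining strategies, none is strictly dominated by another pure strategy of the same player, so the elimination stops.
Surviving strategies — Row: {North}; Column: {L}.

L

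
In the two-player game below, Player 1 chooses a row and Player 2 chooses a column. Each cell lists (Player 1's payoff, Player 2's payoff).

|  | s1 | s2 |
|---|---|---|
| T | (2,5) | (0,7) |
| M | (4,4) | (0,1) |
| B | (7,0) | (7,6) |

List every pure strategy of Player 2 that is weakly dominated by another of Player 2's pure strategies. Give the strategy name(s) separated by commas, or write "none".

none

Nothing dominates s1: s2 at M (4>1).
s2 is not dominated — it holds its own against s1 at T (7>5).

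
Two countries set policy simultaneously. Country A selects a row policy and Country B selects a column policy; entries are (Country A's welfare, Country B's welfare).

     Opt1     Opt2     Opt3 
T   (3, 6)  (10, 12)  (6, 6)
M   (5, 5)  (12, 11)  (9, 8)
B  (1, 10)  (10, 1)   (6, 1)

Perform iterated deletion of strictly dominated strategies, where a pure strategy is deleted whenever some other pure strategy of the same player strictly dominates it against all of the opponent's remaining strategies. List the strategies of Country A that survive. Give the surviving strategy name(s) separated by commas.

M

Row T is eliminated: M beats it against every remaining column (Opt1: 5>3, Opt2: 12>10, Opt3: 9>6).
For Country A, M strictly dominates B on the remaining columns (Opt1: 5>1, Opt2: 12>10, Opt3: 9>6); eliminate B.
For Country B, Opt2 strictly dominates Opt1 on the remaining rows (M: 11>5); eliminate Opt1.
For Country B, Opt2 strictly dominates Opt3 on the remaining rows (M: 11>8); eliminate Opt3.
Among the remaining strategies, none is strictly dominated by another pure strategy of the same player, so the elimination stops.
Surviving strategies — Country A: {M}; Country B: {Opt2}.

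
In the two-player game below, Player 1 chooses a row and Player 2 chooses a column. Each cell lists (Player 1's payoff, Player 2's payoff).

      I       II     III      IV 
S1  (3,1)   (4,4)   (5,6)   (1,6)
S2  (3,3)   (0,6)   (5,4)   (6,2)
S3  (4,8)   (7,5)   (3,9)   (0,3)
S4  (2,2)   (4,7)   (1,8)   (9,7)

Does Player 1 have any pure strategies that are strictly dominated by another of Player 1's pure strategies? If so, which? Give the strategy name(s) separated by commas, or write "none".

S1: no other strategy beats it everywhere (S2 at I (3=3); S3 at III (5>3); S4 at I (3>2)).
Nothing dominates S2: S1 at I (3=3); S3 at III (5>3); S4 at I (3>2).
Nothing dominates S3: S1 at I (4>3); S2 at I (4>3); S4 at I (4>2).
S4: no other strategy beats it everywhere (S1 at II (4=4); S2 at II (4>0); S3 at IV (9>0)).

none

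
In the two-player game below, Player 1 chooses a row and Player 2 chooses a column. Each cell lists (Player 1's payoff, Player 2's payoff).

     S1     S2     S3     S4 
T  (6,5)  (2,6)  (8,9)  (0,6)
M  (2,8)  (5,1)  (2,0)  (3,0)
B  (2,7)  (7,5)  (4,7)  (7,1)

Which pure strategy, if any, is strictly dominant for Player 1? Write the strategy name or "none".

none

T fails to dominate M at S2 (2<5).
M fails to dominate T at S1 (2<6).
B fails to dominate T at S1 (2<6).
No single strategy dominates all the others.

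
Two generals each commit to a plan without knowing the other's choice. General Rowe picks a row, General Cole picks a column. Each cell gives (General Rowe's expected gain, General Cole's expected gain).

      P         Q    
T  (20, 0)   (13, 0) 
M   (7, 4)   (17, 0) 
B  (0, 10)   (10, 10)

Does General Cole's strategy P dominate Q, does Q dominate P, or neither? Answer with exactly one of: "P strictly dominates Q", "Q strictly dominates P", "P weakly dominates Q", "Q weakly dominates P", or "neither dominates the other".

Compare P to Q across each choice by General Rowe: T: 0=0, M: 4>0, B: 10=10.
P is at least as good everywhere and strictly better somewhere (tied only at T, B), so P weakly but not strictly dominates Q.

P weakly dominates Q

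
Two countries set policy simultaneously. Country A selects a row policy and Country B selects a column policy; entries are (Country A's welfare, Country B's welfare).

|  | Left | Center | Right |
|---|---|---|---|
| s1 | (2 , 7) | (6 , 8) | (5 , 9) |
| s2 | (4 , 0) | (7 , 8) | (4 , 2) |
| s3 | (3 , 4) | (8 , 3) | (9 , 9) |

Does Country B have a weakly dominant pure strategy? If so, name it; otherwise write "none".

Left fails to dominate Center at s1 (7<8).
Center fails to dominate Left at s3 (3<4).
Right fails to dominate Center at s2 (2<8).
No single strategy dominates all the others.

none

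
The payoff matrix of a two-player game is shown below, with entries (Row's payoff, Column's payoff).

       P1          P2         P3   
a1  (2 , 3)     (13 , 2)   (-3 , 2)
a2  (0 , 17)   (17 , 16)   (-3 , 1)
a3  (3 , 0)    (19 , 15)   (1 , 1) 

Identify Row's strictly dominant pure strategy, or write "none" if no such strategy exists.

a3

a3 vs a1: P1: 3>2, P2: 19>13, P3: 1>-3.
a3 vs a2: P1: 3>0, P2: 19>17, P3: 1>-3.
a3 strictly beats every other strategy against every opponent action, so it is strictly dominant.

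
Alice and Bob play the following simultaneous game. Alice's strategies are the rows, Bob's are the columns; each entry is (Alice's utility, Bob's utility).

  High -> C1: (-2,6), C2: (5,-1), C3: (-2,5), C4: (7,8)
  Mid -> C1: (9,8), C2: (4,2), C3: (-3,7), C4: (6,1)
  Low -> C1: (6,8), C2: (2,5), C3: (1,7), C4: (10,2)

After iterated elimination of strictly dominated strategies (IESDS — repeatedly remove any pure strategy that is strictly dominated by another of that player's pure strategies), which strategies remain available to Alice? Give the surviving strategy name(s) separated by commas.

For Bob, C1 strictly dominates C2 on the remaining rows (High: 6>-1, Mid: 8>2, Low: 8>5); eliminate C2.
For Alice, Low strictly dominates High on the remaining columns (C1: 6>-2, C3: 1>-2, C4: 10>7); eliminate High.
Column C3 is eliminated: C1 beats it against every remaining row (Mid: 8>7, Low: 8>7).
For Bob, C1 strictly dominates C4 on the remaining rows (Mid: 8>1, Low: 8>2); eliminate C4.
Row Low is eliminated: Mid beats it against every remaining column (C1: 9>6).
Among the remaining strategies, none is strictly dominated by another pure strategy of the same player, so the elimination stops.
Surviving strategies — Alice: {Mid}; Bob: {C1}.

Mid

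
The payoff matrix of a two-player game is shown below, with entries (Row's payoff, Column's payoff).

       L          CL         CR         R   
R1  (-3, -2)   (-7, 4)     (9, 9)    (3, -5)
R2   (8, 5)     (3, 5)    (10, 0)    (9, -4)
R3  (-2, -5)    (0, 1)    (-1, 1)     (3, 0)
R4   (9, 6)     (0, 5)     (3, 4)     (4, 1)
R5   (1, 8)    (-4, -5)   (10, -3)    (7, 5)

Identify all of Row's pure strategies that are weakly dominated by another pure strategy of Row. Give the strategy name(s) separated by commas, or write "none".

R2 weakly dominates R1 — L: 8>-3, CL: 3>-7, CR: 10>9, R: 9>3.
R2 is not dominated — it holds its own against R1 at L (8>-3); R3 at L (8>-2); R4 at CL (3>0); R5 at L (8>1).
R3 is weakly dominated by R2 (L: 8>-2, CL: 3>0, CR: 10>-1, R: 9>3).
R4: no other strategy beats it everywhere (R1 at L (9>-3); R2 at L (9>8); R3 at L (9>-2); R5 at L (9>1)).
R5: dominated, since R2 does at least as well everywhere (L: 8>1, CL: 3>-4, CR: 10=10, R: 9>7).

R1, R3, R5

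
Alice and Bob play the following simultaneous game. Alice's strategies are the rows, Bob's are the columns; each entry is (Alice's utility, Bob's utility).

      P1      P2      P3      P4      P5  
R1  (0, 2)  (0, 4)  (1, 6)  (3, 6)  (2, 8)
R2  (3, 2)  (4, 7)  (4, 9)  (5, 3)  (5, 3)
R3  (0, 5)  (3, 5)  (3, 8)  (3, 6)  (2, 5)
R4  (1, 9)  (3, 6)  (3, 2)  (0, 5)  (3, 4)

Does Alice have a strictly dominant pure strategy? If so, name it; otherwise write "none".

R2 vs R1: P1: 3>0, P2: 4>0, P3: 4>1, P4: 5>3, P5: 5>2.
R2 vs R3: P1: 3>0, P2: 4>3, P3: 4>3, P4: 5>3, P5: 5>2.
R2 vs R4: P1: 3>1, P2: 4>3, P3: 4>3, P4: 5>0, P5: 5>3.
R2 strictly beats every other strategy against every opponent action, so it is strictly dominant.

R2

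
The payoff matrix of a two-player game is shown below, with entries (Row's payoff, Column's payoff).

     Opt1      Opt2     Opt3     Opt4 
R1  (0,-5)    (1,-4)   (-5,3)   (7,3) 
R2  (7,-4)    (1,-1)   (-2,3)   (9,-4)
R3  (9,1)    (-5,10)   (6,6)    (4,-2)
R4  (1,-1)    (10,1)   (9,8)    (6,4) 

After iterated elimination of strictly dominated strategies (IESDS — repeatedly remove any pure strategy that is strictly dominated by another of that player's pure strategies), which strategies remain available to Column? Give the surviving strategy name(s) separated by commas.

Opt3

Column's strategy Opt1 is strictly dominated by Opt2 (R1: -4>-5, R2: -1>-4, R3: 10>1, R4: 1>-1) and is removed.
Row's strategy R3 is strictly dominated by R4 (Opt2: 10>-5, Opt3: 9>6, Opt4: 6>4) and is removed.
Column's strategy Opt2 is strictly dominated by Opt3 (R1: 3>-4, R2: 3>-1, R4: 8>1) and is removed.
Row's strategy R1 is strictly dominated by R2 (Opt3: -2>-5, Opt4: 9>7) and is removed.
Column's strategy Opt4 is strictly dominated by Opt3 (R2: 3>-4, R4: 8>4) and is removed.
For Row, R4 strictly dominates R2 on the remaining columns (Opt3: 9>-2); eliminate R2.
Among the remaining strategies, none is strictly dominated by another pure strategy of the same player, so the elimination stops.
Surviving strategies — Row: {R4}; Column: {Opt3}.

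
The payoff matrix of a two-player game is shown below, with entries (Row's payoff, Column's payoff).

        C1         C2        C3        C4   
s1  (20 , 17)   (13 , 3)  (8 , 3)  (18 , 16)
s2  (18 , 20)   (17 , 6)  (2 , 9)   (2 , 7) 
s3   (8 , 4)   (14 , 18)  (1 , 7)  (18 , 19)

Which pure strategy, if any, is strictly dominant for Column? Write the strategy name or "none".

C1 fails to dominate C2 at s3 (4<18).
C2 fails to dominate C1 at s1 (3<17).
C3 fails to dominate C1 at s1 (3<17).
C4 fails to dominate C1 at s1 (16<17).
No single strategy dominates all the others.

none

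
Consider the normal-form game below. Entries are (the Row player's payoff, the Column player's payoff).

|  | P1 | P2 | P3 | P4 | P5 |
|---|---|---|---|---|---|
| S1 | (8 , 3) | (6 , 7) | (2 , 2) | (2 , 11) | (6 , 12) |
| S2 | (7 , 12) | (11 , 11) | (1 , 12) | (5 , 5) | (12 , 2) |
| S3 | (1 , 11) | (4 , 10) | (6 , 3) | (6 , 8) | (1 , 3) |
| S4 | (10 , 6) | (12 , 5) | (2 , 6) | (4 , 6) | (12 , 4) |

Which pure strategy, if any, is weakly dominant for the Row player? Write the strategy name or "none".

none

S1 fails to dominate S2 at P2 (6<11).
S2 fails to dominate S1 at P1 (7<8).
S3 fails to dominate S1 at P1 (1<8).
S4 fails to dominate S2 at P4 (4<5).
No single strategy dominates all the others.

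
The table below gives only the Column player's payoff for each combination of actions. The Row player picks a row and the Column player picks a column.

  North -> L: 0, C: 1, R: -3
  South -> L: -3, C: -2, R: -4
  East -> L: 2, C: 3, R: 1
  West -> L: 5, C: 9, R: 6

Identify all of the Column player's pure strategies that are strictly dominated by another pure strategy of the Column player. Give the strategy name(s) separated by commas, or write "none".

L, R

L is strictly dominated by C (North: 1>0, South: -2>-3, East: 3>2, West: 9>5).
Nothing dominates C: L at North (1>0); R at North (1>-3).
R is strictly dominated by C (North: 1>-3, South: -2>-4, East: 3>1, West: 9>6).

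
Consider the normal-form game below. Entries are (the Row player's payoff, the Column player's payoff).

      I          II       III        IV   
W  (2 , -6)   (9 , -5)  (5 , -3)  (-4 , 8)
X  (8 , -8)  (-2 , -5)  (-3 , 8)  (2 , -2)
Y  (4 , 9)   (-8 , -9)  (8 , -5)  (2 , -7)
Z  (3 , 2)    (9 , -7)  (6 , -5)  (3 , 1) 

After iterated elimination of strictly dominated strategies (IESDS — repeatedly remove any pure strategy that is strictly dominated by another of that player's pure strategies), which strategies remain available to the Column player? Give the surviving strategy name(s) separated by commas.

I, III, IV

The Column player's strategy II is strictly dominated by III (W: -3>-5, X: 8>-5, Y: -5>-9, Z: -5>-7) and is removed.
Row W is eliminated: Y beats it against every remaining column (I: 4>2, III: 8>5, IV: 2>-4).
Among the remaining strategies, none is strictly dominated by another pure strategy of the same player, so the elimination stops.
Surviving strategies — the Row player: {X, Y, Z}; the Column player: {I, III, IV}.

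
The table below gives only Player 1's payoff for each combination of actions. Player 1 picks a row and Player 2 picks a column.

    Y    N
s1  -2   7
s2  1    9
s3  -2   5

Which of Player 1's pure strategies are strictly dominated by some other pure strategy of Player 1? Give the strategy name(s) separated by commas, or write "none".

s1: dominated, since s2 does at least as well everywhere (Y: 1>-2, N: 9>7).
Nothing dominates s2: s1 at Y (1>-2); s3 at Y (1>-2).
s2 strictly dominates s3 — Y: 1>-2, N: 9>5.

s1, s3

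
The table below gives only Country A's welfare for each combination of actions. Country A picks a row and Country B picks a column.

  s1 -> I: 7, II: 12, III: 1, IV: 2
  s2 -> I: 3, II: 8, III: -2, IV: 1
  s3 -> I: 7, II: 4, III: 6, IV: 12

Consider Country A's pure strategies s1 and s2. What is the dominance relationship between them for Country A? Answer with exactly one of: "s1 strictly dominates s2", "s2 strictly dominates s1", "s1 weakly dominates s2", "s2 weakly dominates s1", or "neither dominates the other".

s1 strictly dominates s2

s1's payoffs vs s2's, by Country B's action — I: 7>3, II: 12>8, III: 1>-2, IV: 2>1.
s1 gives a strictly higher payoff against each choice by Country B, so s1 strictly dominates s2.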